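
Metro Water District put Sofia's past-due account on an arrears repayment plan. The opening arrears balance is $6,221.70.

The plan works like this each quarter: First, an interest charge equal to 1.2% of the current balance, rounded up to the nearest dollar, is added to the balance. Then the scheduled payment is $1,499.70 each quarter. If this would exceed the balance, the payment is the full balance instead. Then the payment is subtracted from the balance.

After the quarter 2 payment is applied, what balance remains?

Quarter 1: opening $6,221.70; interest $75.00 → $6,296.70; payment $1,499.70; balance $4,797.00
Quarter 2: opening $4,797.00; interest $58.00 → $4,855.00; payment $1,499.70; balance $3,355.30

$3,355.30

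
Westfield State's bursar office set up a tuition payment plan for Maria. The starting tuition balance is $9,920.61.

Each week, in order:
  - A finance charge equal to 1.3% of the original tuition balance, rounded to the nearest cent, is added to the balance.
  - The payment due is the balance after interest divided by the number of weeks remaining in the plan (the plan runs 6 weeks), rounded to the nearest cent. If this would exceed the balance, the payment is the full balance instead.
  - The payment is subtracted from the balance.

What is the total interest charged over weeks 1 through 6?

$773.82

Week 1: $9,920.61 +$128.97 interest = $10,049.58; pay $1,674.93 → $8,374.65
Week 2: $8,374.65 +$128.97 interest = $8,503.62; pay $1,700.72 → $6,802.90
Week 3: $6,802.90 +$128.97 interest = $6,931.87; pay $1,732.97 → $5,198.90
Week 4: $5,198.90 +$128.97 interest = $5,327.87; pay $1,775.96 → $3,551.91
Week 5: $3,551.91 +$128.97 interest = $3,680.88; pay $1,840.44 → $1,840.44
Week 6: $1,840.44 +$128.97 interest = $1,969.41; pay $1,969.41 → $0.00
Total interest: $128.97 + $128.97 + $128.97 + $128.97 + $128.97 + $128.97 = $773.82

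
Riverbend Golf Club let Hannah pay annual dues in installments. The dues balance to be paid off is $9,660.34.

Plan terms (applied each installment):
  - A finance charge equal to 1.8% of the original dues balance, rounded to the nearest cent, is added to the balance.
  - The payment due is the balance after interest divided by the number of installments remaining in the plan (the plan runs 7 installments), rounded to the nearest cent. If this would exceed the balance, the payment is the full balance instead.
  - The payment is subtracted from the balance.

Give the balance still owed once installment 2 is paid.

Installment 1: $9,660.34 +$173.89 interest = $9,834.23; pay $1,404.89 → $8,429.34
Installment 2: $8,429.34 +$173.89 interest = $8,603.23; pay $1,433.87 → $7,169.36

$7,169.36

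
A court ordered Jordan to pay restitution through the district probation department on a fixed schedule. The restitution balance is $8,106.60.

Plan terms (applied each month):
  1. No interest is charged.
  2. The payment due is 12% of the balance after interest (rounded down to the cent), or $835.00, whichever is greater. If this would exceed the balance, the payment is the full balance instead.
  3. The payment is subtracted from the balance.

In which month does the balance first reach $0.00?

10

# | Opening | Payment | End bal
1 | $8,106.60 | $972.79 | $7,133.81
2 | $7,133.81 | $856.05 | $6,277.76
3 | $6,277.76 | $835.00 | $5,442.76
4 | $5,442.76 | $835.00 | $4,607.76
5 | $4,607.76 | $835.00 | $3,772.76
6 | $3,772.76 | $835.00 | $2,937.76
7 | $2,937.76 | $835.00 | $2,102.76
8 | $2,102.76 | $835.00 | $1,267.76
9 | $1,267.76 | $835.00 | $432.76
10 | $432.76 | $432.76 | $0.00
Balance reaches $0.00 in month 10.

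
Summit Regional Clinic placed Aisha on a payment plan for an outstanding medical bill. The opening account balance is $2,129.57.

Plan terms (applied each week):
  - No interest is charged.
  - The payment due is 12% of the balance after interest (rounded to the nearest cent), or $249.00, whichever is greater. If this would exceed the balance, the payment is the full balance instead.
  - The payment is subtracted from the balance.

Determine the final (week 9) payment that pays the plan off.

$131.02

Week 1: $2,129.57 − $255.55 → $1,874.02
Week 2: $1,874.02 − $249.00 → $1,625.02
Week 3: $1,625.02 − $249.00 → $1,376.02
Week 4: $1,376.02 − $249.00 → $1,127.02
Week 5: $1,127.02 − $249.00 → $878.02
Week 6: $878.02 − $249.00 → $629.02
Week 7: $629.02 − $249.00 → $380.02
Week 8: $380.02 − $249.00 → $131.02
Week 9: $131.02 − $131.02 → $0.00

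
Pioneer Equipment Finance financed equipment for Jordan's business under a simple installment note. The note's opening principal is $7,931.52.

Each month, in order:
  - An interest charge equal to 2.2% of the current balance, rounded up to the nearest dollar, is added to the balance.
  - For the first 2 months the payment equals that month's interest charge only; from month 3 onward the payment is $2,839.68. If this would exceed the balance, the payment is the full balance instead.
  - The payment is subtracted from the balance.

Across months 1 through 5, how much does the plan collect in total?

# | Opening | Interest | Payment | End bal
1 | $7,931.52 | $175.00 | $175.00 | $7,931.52
2 | $7,931.52 | $175.00 | $175.00 | $7,931.52
3 | $7,931.52 | $175.00 | $2,839.68 | $5,266.84
4 | $5,266.84 | $116.00 | $2,839.68 | $2,543.16
5 | $2,543.16 | $56.00 | $2,599.16 | $0.00
Total paid: $8,628.52

$8,628.52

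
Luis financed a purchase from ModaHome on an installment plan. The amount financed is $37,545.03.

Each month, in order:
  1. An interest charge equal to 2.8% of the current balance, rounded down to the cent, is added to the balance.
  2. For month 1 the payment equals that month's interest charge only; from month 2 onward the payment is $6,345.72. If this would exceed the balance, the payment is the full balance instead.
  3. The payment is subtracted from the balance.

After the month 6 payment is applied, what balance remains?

$9,548.17

# | Opening | Interest | Payment | End bal
1 | $37,545.03 | $1,051.26 | $1,051.26 | $37,545.03
2 | $37,545.03 | $1,051.26 | $6,345.72 | $32,250.57
3 | $32,250.57 | $903.01 | $6,345.72 | $26,807.86
4 | $26,807.86 | $750.62 | $6,345.72 | $21,212.76
5 | $21,212.76 | $593.95 | $6,345.72 | $15,460.99
6 | $15,460.99 | $432.90 | $6,345.72 | $9,548.17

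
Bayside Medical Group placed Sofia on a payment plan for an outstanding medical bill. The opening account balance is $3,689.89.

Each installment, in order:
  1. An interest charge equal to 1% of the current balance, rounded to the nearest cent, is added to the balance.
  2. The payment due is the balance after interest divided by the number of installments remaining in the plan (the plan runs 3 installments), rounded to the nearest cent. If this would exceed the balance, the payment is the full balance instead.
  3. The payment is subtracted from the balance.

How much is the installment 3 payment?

$1,267.24

# | Opening | Interest | Payment | End bal
1 | $3,689.89 | $36.90 | $1,242.26 | $2,484.53
2 | $2,484.53 | $24.85 | $1,254.69 | $1,254.69
3 | $1,254.69 | $12.55 | $1,267.24 | $0.00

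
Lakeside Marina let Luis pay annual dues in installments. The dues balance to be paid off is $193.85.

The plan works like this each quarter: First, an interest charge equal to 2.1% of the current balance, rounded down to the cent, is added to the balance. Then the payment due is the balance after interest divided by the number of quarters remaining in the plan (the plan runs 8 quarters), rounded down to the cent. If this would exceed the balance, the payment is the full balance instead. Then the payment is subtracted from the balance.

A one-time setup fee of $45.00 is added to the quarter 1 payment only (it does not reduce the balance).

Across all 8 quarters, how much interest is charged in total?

$19.21

# | Opening | Interest | Payment | Fee | End bal
1 | $193.85 | $4.07 | $24.74 | $45.00 | $173.18
2 | $173.18 | $3.63 | $25.25 | — | $151.56
3 | $151.56 | $3.18 | $25.79 | — | $128.95
4 | $128.95 | $2.70 | $26.33 | — | $105.32
5 | $105.32 | $2.21 | $26.88 | — | $80.65
6 | $80.65 | $1.69 | $27.44 | — | $54.90
7 | $54.90 | $1.15 | $28.02 | — | $28.03
8 | $28.03 | $0.58 | $28.61 | — | $0.00
Total interest: $4.07 + $3.63 + $3.18 + $2.70 + $2.21 + $1.69 + $1.15 + $0.58 = $19.21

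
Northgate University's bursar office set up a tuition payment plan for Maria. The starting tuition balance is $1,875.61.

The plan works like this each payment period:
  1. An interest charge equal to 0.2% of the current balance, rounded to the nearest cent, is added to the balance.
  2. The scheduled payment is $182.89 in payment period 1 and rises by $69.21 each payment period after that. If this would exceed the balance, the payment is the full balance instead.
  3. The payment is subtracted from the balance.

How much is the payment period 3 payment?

$321.31

Payment period 1: opening $1,875.61; interest $3.75 → $1,879.36; payment $182.89; balance $1,696.47
Payment period 2: opening $1,696.47; interest $3.39 → $1,699.86; payment $252.10; balance $1,447.76
Payment period 3: opening $1,447.76; interest $2.90 → $1,450.66; payment $321.31; balance $1,129.35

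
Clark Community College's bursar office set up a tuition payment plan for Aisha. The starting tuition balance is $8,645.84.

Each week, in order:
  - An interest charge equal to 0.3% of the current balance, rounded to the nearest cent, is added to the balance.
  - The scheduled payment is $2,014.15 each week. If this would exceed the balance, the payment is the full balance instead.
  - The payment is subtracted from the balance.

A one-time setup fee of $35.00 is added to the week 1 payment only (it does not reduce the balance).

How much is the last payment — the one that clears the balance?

Week 1: $8,645.84 +$25.94 interest = $8,671.78; pay $2,014.15 (+ $35.00 fee) → $6,657.63
Week 2: $6,657.63 +$19.97 interest = $6,677.60; pay $2,014.15 → $4,663.45
Week 3: $4,663.45 +$13.99 interest = $4,677.44; pay $2,014.15 → $2,663.29
Week 4: $2,663.29 +$7.99 interest = $2,671.28; pay $2,014.15 → $657.13
Week 5: $657.13 +$1.97 interest = $659.10; pay $659.10 → $0.00

$659.10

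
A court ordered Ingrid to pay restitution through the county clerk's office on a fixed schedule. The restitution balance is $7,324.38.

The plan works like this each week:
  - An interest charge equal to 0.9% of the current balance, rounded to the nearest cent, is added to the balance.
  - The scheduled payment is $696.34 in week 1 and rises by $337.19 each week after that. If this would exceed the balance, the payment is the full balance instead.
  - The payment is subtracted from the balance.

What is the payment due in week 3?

Week 1: opening $7,324.38; interest $65.92 → $7,390.30; payment $696.34; balance $6,693.96
Week 2: opening $6,693.96; interest $60.25 → $6,754.21; payment $1,033.53; balance $5,720.68
Week 3: opening $5,720.68; interest $51.49 → $5,772.17; payment $1,370.72; balance $4,401.45

$1,370.72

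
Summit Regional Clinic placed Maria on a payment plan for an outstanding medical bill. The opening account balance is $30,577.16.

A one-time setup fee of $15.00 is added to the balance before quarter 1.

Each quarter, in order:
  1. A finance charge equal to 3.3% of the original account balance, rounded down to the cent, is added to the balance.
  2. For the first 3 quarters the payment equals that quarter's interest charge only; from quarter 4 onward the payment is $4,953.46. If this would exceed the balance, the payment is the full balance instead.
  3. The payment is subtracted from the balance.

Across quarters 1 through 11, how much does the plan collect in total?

$41,691.60

Quarter 1: opening $30,592.16; interest $1,009.04 → $31,601.20; payment $1,009.04; balance $30,592.16
Quarter 2: opening $30,592.16; interest $1,009.04 → $31,601.20; payment $1,009.04; balance $30,592.16
Quarter 3: opening $30,592.16; interest $1,009.04 → $31,601.20; payment $1,009.04; balance $30,592.16
Quarter 4: opening $30,592.16; interest $1,009.04 → $31,601.20; payment $4,953.46; balance $26,647.74
Quarter 5: opening $26,647.74; interest $1,009.04 → $27,656.78; payment $4,953.46; balance $22,703.32
Quarter 6: opening $22,703.32; interest $1,009.04 → $23,712.36; payment $4,953.46; balance $18,758.90
Quarter 7: opening $18,758.90; interest $1,009.04 → $19,767.94; payment $4,953.46; balance $14,814.48
Quarter 8: opening $14,814.48; interest $1,009.04 → $15,823.52; payment $4,953.46; balance $10,870.06
Quarter 9: opening $10,870.06; interest $1,009.04 → $11,879.10; payment $4,953.46; balance $6,925.64
Quarter 10: opening $6,925.64; interest $1,009.04 → $7,934.68; payment $4,953.46; balance $2,981.22
Quarter 11: opening $2,981.22; interest $1,009.04 → $3,990.26; payment $3,990.26; balance $0.00
Total paid: $41,691.60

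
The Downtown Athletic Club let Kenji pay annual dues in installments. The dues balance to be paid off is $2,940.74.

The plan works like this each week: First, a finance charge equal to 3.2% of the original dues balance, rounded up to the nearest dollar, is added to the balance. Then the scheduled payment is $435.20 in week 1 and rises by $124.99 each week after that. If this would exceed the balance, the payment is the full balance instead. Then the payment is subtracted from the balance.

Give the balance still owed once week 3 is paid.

$1,545.17

# | Opening | Interest | Payment | End bal
1 | $2,940.74 | $95.00 | $435.20 | $2,600.54
2 | $2,600.54 | $95.00 | $560.19 | $2,135.35
3 | $2,135.35 | $95.00 | $685.18 | $1,545.17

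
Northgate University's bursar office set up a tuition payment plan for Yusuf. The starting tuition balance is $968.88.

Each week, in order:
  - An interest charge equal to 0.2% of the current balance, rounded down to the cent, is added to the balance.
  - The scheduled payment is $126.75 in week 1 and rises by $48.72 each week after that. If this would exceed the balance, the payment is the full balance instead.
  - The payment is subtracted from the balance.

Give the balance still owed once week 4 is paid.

Week 1: opening $968.88; interest $1.93 → $970.81; payment $126.75; balance $844.06
Week 2: opening $844.06; interest $1.68 → $845.74; payment $175.47; balance $670.27
Week 3: opening $670.27; interest $1.34 → $671.61; payment $224.19; balance $447.42
Week 4: opening $447.42; interest $0.89 → $448.31; payment $272.91; balance $175.40

$175.40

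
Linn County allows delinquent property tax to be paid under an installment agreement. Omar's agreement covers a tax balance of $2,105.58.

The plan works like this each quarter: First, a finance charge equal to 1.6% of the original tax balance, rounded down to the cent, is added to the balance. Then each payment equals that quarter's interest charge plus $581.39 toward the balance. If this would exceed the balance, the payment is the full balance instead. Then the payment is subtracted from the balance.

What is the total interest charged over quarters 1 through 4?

$134.72

Quarter 1: opening $2,105.58; interest $33.68 → $2,139.26; payment $615.07; balance $1,524.19
Quarter 2: opening $1,524.19; interest $33.68 → $1,557.87; payment $615.07; balance $942.80
Quarter 3: opening $942.80; interest $33.68 → $976.48; payment $615.07; balance $361.41
Quarter 4: opening $361.41; interest $33.68 → $395.09; payment $395.09; balance $0.00
Total interest: $33.68 + $33.68 + $33.68 + $33.68 = $134.72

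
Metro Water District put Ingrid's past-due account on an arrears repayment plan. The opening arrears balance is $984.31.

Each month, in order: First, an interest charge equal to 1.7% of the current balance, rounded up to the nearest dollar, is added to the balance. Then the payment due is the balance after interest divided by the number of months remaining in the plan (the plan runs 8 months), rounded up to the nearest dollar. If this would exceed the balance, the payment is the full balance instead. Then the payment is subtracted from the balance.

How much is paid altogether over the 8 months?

Month 1: opening $984.31; interest $17.00 → $1,001.31; payment $126.00; balance $875.31
Month 2: opening $875.31; interest $15.00 → $890.31; payment $128.00; balance $762.31
Month 3: opening $762.31; interest $13.00 → $775.31; payment $130.00; balance $645.31
Month 4: opening $645.31; interest $11.00 → $656.31; payment $132.00; balance $524.31
Month 5: opening $524.31; interest $9.00 → $533.31; payment $134.00; balance $399.31
Month 6: opening $399.31; interest $7.00 → $406.31; payment $136.00; balance $270.31
Month 7: opening $270.31; interest $5.00 → $275.31; payment $138.00; balance $137.31
Month 8: opening $137.31; interest $3.00 → $140.31; payment $140.31; balance $0.00
Total paid: $1,064.31

$1,064.31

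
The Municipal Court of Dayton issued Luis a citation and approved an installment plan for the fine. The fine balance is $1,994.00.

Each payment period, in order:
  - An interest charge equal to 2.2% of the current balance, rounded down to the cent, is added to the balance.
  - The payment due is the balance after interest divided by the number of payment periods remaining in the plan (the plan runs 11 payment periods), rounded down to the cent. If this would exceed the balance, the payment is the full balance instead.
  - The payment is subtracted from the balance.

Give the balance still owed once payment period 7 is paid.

Payment period 1: $1,994.00 +$43.86 interest = $2,037.86; pay $185.26 → $1,852.60
Payment period 2: $1,852.60 +$40.75 interest = $1,893.35; pay $189.33 → $1,704.02
Payment period 3: $1,704.02 +$37.48 interest = $1,741.50; pay $193.50 → $1,548.00
Payment period 4: $1,548.00 +$34.05 interest = $1,582.05; pay $197.75 → $1,384.30
Payment period 5: $1,384.30 +$30.45 interest = $1,414.75; pay $202.10 → $1,212.65
Payment period 6: $1,212.65 +$26.67 interest = $1,239.32; pay $206.55 → $1,032.77
Payment period 7: $1,032.77 +$22.72 interest = $1,055.49; pay $211.09 → $844.40

$844.40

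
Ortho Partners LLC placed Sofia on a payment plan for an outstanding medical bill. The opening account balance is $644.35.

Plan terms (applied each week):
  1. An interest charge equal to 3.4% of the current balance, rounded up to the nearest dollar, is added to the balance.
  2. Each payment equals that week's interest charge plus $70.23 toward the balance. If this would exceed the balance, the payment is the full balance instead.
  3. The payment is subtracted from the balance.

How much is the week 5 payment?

# | Opening | Interest | Payment | End bal
1 | $644.35 | $22.00 | $92.23 | $574.12
2 | $574.12 | $20.00 | $90.23 | $503.89
3 | $503.89 | $18.00 | $88.23 | $433.66
4 | $433.66 | $15.00 | $85.23 | $363.43
5 | $363.43 | $13.00 | $83.23 | $293.20

$83.23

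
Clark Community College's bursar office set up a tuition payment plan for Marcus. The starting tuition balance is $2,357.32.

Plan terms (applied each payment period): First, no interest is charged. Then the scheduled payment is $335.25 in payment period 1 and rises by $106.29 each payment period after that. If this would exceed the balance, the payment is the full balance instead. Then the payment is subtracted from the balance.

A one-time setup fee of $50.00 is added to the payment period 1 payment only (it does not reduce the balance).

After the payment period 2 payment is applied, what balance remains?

$1,580.53

Payment period 1: opening $2,357.32; payment $335.25 (+ $50.00 fee); balance $2,022.07
Payment period 2: opening $2,022.07; payment $441.54; balance $1,580.53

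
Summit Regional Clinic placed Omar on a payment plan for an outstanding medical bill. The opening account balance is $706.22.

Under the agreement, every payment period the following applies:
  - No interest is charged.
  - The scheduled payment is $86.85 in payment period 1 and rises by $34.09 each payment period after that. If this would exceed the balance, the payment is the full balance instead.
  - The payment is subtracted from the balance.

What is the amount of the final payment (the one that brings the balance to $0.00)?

Payment period 1: opening $706.22; payment $86.85; balance $619.37
Payment period 2: opening $619.37; payment $120.94; balance $498.43
Payment period 3: opening $498.43; payment $155.03; balance $343.40
Payment period 4: opening $343.40; payment $189.12; balance $154.28
Payment period 5: opening $154.28; payment $154.28; balance $0.00

$154.28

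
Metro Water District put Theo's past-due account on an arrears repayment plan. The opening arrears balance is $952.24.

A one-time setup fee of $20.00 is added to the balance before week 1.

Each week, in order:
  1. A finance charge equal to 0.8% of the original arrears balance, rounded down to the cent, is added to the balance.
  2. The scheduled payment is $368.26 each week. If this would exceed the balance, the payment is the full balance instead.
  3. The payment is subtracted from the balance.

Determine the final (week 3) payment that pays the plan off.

Week 1: $972.24 +$7.61 interest = $979.85; pay $368.26 → $611.59
Week 2: $611.59 +$7.61 interest = $619.20; pay $368.26 → $250.94
Week 3: $250.94 +$7.61 interest = $258.55; pay $258.55 → $0.00

$258.55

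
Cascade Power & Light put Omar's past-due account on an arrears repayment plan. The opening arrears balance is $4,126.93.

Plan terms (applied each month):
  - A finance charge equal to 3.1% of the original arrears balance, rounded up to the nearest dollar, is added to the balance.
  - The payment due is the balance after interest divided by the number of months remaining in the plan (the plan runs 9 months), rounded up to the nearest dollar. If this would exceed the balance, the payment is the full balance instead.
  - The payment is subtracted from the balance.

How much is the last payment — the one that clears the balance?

$819.93

Month 1: opening $4,126.93; interest $128.00 → $4,254.93; payment $473.00; balance $3,781.93
Month 2: opening $3,781.93; interest $128.00 → $3,909.93; payment $489.00; balance $3,420.93
Month 3: opening $3,420.93; interest $128.00 → $3,548.93; payment $507.00; balance $3,041.93
Month 4: opening $3,041.93; interest $128.00 → $3,169.93; payment $529.00; balance $2,640.93
Month 5: opening $2,640.93; interest $128.00 → $2,768.93; payment $554.00; balance $2,214.93
Month 6: opening $2,214.93; interest $128.00 → $2,342.93; payment $586.00; balance $1,756.93
Month 7: opening $1,756.93; interest $128.00 → $1,884.93; payment $629.00; balance $1,255.93
Month 8: opening $1,255.93; interest $128.00 → $1,383.93; payment $692.00; balance $691.93
Month 9: opening $691.93; interest $128.00 → $819.93; payment $819.93; balance $0.00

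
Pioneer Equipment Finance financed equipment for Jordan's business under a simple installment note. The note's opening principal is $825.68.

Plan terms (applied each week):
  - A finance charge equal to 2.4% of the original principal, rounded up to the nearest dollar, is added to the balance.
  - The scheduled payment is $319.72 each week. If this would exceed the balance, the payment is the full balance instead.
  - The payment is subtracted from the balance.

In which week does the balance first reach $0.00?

3

Week 1: $825.68 +$20.00 interest = $845.68; pay $319.72 → $525.96
Week 2: $525.96 +$20.00 interest = $545.96; pay $319.72 → $226.24
Week 3: $226.24 +$20.00 interest = $246.24; pay $246.24 → $0.00
Balance reaches $0.00 in week 3.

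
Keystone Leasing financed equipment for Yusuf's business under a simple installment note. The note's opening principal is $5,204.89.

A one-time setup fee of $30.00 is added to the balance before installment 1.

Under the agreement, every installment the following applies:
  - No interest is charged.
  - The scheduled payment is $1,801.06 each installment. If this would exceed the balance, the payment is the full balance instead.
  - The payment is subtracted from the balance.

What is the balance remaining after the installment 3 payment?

Installment 1: $5,234.89 − $1,801.06 → $3,433.83
Installment 2: $3,433.83 − $1,801.06 → $1,632.77
Installment 3: $1,632.77 − $1,632.77 → $0.00

$0.00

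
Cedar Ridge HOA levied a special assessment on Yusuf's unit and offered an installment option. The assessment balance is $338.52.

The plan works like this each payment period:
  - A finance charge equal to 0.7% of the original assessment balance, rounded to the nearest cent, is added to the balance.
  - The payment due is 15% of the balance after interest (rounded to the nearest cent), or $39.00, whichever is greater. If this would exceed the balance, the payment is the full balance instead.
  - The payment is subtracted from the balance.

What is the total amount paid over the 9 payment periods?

$359.85

# | Opening | Interest | Payment | End bal
1 | $338.52 | $2.37 | $51.13 | $289.76
2 | $289.76 | $2.37 | $43.82 | $248.31
3 | $248.31 | $2.37 | $39.00 | $211.68
4 | $211.68 | $2.37 | $39.00 | $175.05
5 | $175.05 | $2.37 | $39.00 | $138.42
6 | $138.42 | $2.37 | $39.00 | $101.79
7 | $101.79 | $2.37 | $39.00 | $65.16
8 | $65.16 | $2.37 | $39.00 | $28.53
9 | $28.53 | $2.37 | $30.90 | $0.00
Total paid: $359.85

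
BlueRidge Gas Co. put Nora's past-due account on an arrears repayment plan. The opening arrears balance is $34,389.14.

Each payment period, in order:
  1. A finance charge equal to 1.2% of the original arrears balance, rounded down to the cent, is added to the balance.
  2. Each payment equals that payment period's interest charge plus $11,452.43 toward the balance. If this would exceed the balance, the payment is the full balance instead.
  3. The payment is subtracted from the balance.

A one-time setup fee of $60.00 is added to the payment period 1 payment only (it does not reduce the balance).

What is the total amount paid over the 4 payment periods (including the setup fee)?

Payment period 1: $34,389.14 +$412.66 interest = $34,801.80; pay $11,865.09 (+ $60.00 fee) → $22,936.71
Payment period 2: $22,936.71 +$412.66 interest = $23,349.37; pay $11,865.09 → $11,484.28
Payment period 3: $11,484.28 +$412.66 interest = $11,896.94; pay $11,865.09 → $31.85
Payment period 4: $31.85 +$412.66 interest = $444.51; pay $444.51 → $0.00
Total paid: $36,099.78

$36,099.78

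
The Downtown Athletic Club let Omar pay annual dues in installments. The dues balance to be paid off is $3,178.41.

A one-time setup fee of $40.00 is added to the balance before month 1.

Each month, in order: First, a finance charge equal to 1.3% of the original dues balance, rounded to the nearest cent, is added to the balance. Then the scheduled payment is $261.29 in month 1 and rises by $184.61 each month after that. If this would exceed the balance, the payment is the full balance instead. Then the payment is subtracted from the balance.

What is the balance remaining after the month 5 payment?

Month 1: opening $3,218.41; interest $41.32 → $3,259.73; payment $261.29; balance $2,998.44
Month 2: opening $2,998.44; interest $41.32 → $3,039.76; payment $445.90; balance $2,593.86
Month 3: opening $2,593.86; interest $41.32 → $2,635.18; payment $630.51; balance $2,004.67
Month 4: opening $2,004.67; interest $41.32 → $2,045.99; payment $815.12; balance $1,230.87
Month 5: opening $1,230.87; interest $41.32 → $1,272.19; payment $999.73; balance $272.46

$272.46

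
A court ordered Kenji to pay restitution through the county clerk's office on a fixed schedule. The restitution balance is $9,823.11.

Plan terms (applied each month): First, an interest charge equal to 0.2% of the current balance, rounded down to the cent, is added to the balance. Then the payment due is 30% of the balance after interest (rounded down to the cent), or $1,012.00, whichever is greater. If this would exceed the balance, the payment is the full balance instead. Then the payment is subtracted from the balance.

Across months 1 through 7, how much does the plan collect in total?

Month 1: opening $9,823.11; interest $19.64 → $9,842.75; payment $2,952.82; balance $6,889.93
Month 2: opening $6,889.93; interest $13.77 → $6,903.70; payment $2,071.11; balance $4,832.59
Month 3: opening $4,832.59; interest $9.66 → $4,842.25; payment $1,452.67; balance $3,389.58
Month 4: opening $3,389.58; interest $6.77 → $3,396.35; payment $1,018.90; balance $2,377.45
Month 5: opening $2,377.45; interest $4.75 → $2,382.20; payment $1,012.00; balance $1,370.20
Month 6: opening $1,370.20; interest $2.74 → $1,372.94; payment $1,012.00; balance $360.94
Month 7: opening $360.94; interest $0.72 → $361.66; payment $361.66; balance $0.00
Total paid: $9,881.16

$9,881.16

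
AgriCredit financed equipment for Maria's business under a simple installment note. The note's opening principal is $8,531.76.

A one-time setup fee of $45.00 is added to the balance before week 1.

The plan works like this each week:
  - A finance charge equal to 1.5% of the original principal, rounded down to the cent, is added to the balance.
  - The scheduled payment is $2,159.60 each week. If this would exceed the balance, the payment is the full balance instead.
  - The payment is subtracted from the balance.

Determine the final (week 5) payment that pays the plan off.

$578.21

Week 1: opening $8,576.76; interest $127.97 → $8,704.73; payment $2,159.60; balance $6,545.13
Week 2: opening $6,545.13; interest $127.97 → $6,673.10; payment $2,159.60; balance $4,513.50
Week 3: opening $4,513.50; interest $127.97 → $4,641.47; payment $2,159.60; balance $2,481.87
Week 4: opening $2,481.87; interest $127.97 → $2,609.84; payment $2,159.60; balance $450.24
Week 5: opening $450.24; interest $127.97 → $578.21; payment $578.21; balance $0.00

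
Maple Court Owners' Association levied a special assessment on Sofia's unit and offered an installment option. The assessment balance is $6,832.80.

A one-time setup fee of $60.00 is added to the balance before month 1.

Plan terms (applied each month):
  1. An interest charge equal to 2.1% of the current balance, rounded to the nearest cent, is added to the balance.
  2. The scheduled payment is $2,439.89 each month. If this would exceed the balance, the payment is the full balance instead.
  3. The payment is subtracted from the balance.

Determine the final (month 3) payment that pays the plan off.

$2,301.66

Month 1: $6,892.80 +$144.75 interest = $7,037.55; pay $2,439.89 → $4,597.66
Month 2: $4,597.66 +$96.55 interest = $4,694.21; pay $2,439.89 → $2,254.32
Month 3: $2,254.32 +$47.34 interest = $2,301.66; pay $2,301.66 → $0.00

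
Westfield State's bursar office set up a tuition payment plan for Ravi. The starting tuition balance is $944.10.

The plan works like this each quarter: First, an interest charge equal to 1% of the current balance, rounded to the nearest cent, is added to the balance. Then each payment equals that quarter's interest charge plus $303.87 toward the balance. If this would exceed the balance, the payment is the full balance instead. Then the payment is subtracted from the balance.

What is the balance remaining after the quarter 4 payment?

# | Opening | Interest | Payment | End bal
1 | $944.10 | $9.44 | $313.31 | $640.23
2 | $640.23 | $6.40 | $310.27 | $336.36
3 | $336.36 | $3.36 | $307.23 | $32.49
4 | $32.49 | $0.32 | $32.81 | $0.00

$0.00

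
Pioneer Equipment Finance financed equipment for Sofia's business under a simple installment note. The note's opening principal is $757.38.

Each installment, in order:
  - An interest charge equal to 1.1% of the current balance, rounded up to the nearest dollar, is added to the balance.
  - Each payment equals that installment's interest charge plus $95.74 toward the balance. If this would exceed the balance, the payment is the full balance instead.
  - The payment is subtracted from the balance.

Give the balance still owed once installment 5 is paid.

$278.68

Installment 1: $757.38 +$9.00 interest = $766.38; pay $104.74 → $661.64
Installment 2: $661.64 +$8.00 interest = $669.64; pay $103.74 → $565.90
Installment 3: $565.90 +$7.00 interest = $572.90; pay $102.74 → $470.16
Installment 4: $470.16 +$6.00 interest = $476.16; pay $101.74 → $374.42
Installment 5: $374.42 +$5.00 interest = $379.42; pay $100.74 → $278.68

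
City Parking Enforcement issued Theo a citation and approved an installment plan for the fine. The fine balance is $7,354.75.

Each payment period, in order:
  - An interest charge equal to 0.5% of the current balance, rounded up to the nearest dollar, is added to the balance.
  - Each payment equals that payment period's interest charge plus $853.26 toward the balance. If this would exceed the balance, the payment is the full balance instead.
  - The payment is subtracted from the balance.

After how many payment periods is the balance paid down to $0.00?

Payment period 1: opening $7,354.75; interest $37.00 → $7,391.75; payment $890.26; balance $6,501.49
Payment period 2: opening $6,501.49; interest $33.00 → $6,534.49; payment $886.26; balance $5,648.23
Payment period 3: opening $5,648.23; interest $29.00 → $5,677.23; payment $882.26; balance $4,794.97
Payment period 4: opening $4,794.97; interest $24.00 → $4,818.97; payment $877.26; balance $3,941.71
Payment period 5: opening $3,941.71; interest $20.00 → $3,961.71; payment $873.26; balance $3,088.45
Payment period 6: opening $3,088.45; interest $16.00 → $3,104.45; payment $869.26; balance $2,235.19
Payment period 7: opening $2,235.19; interest $12.00 → $2,247.19; payment $865.26; balance $1,381.93
Payment period 8: opening $1,381.93; interest $7.00 → $1,388.93; payment $860.26; balance $528.67
Payment period 9: opening $528.67; interest $3.00 → $531.67; payment $531.67; balance $0.00
Balance reaches $0.00 in payment period 9.

9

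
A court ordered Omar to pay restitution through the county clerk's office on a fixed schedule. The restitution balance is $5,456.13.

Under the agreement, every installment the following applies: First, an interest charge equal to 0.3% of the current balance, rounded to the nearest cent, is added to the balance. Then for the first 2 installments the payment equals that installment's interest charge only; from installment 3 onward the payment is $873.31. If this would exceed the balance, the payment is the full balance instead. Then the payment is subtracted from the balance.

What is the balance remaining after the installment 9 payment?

$0.00

Installment 1: opening $5,456.13; interest $16.37 → $5,472.50; payment $16.37; balance $5,456.13
Installment 2: opening $5,456.13; interest $16.37 → $5,472.50; payment $16.37; balance $5,456.13
Installment 3: opening $5,456.13; interest $16.37 → $5,472.50; payment $873.31; balance $4,599.19
Installment 4: opening $4,599.19; interest $13.80 → $4,612.99; payment $873.31; balance $3,739.68
Installment 5: opening $3,739.68; interest $11.22 → $3,750.90; payment $873.31; balance $2,877.59
Installment 6: opening $2,877.59; interest $8.63 → $2,886.22; payment $873.31; balance $2,012.91
Installment 7: opening $2,012.91; interest $6.04 → $2,018.95; payment $873.31; balance $1,145.64
Installment 8: opening $1,145.64; interest $3.44 → $1,149.08; payment $873.31; balance $275.77
Installment 9: opening $275.77; interest $0.83 → $276.60; payment $276.60; balance $0.00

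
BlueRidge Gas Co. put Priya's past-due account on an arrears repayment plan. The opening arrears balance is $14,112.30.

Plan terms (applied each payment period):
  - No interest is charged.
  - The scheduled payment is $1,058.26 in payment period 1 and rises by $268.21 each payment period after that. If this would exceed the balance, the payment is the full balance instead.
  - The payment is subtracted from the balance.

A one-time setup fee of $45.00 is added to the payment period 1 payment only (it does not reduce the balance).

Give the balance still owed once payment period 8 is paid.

$0.00

Payment period 1: opening $14,112.30; payment $1,058.26 (+ $45.00 fee); balance $13,054.04
Payment period 2: opening $13,054.04; payment $1,326.47; balance $11,727.57
Payment period 3: opening $11,727.57; payment $1,594.68; balance $10,132.89
Payment period 4: opening $10,132.89; payment $1,862.89; balance $8,270.00
Payment period 5: opening $8,270.00; payment $2,131.10; balance $6,138.90
Payment period 6: opening $6,138.90; payment $2,399.31; balance $3,739.59
Payment period 7: opening $3,739.59; payment $2,667.52; balance $1,072.07
Payment period 8: opening $1,072.07; payment $1,072.07; balance $0.00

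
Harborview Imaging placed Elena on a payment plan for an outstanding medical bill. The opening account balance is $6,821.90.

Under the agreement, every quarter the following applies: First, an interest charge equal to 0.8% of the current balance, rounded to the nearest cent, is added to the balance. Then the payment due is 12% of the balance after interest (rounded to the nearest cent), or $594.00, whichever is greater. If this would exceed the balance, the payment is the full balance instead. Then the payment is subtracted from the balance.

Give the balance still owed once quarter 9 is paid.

# | Opening | Interest | Payment | End bal
1 | $6,821.90 | $54.58 | $825.18 | $6,051.30
2 | $6,051.30 | $48.41 | $731.97 | $5,367.74
3 | $5,367.74 | $42.94 | $649.28 | $4,761.40
4 | $4,761.40 | $38.09 | $594.00 | $4,205.49
5 | $4,205.49 | $33.64 | $594.00 | $3,645.13
6 | $3,645.13 | $29.16 | $594.00 | $3,080.29
7 | $3,080.29 | $24.64 | $594.00 | $2,510.93
8 | $2,510.93 | $20.09 | $594.00 | $1,937.02
9 | $1,937.02 | $15.50 | $594.00 | $1,358.52

$1,358.52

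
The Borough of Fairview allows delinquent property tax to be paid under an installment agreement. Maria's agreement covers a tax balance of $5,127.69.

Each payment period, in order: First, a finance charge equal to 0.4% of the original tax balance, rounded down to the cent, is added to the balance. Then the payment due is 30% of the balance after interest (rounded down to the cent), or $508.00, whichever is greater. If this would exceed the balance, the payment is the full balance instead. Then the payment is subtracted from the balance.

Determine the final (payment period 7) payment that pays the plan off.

Payment period 1: $5,127.69 +$20.51 interest = $5,148.20; pay $1,544.46 → $3,603.74
Payment period 2: $3,603.74 +$20.51 interest = $3,624.25; pay $1,087.27 → $2,536.98
Payment period 3: $2,536.98 +$20.51 interest = $2,557.49; pay $767.24 → $1,790.25
Payment period 4: $1,790.25 +$20.51 interest = $1,810.76; pay $543.22 → $1,267.54
Payment period 5: $1,267.54 +$20.51 interest = $1,288.05; pay $508.00 → $780.05
Payment period 6: $780.05 +$20.51 interest = $800.56; pay $508.00 → $292.56
Payment period 7: $292.56 +$20.51 interest = $313.07; pay $313.07 → $0.00

$313.07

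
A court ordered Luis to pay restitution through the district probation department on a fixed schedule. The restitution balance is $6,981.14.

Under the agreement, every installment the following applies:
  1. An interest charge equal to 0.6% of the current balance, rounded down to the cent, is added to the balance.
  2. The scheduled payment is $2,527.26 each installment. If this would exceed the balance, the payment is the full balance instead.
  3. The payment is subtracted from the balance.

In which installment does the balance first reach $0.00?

3

Installment 1: $6,981.14 +$41.88 interest = $7,023.02; pay $2,527.26 → $4,495.76
Installment 2: $4,495.76 +$26.97 interest = $4,522.73; pay $2,527.26 → $1,995.47
Installment 3: $1,995.47 +$11.97 interest = $2,007.44; pay $2,007.44 → $0.00
Balance reaches $0.00 in installment 3.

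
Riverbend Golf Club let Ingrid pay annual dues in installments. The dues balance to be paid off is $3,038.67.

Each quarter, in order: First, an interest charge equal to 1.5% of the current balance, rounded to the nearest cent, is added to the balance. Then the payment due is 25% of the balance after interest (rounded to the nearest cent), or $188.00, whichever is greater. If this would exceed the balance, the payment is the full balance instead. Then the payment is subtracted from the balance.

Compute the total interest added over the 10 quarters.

Quarter 1: opening $3,038.67; interest $45.58 → $3,084.25; payment $771.06; balance $2,313.19
Quarter 2: opening $2,313.19; interest $34.70 → $2,347.89; payment $586.97; balance $1,760.92
Quarter 3: opening $1,760.92; interest $26.41 → $1,787.33; payment $446.83; balance $1,340.50
Quarter 4: opening $1,340.50; interest $20.11 → $1,360.61; payment $340.15; balance $1,020.46
Quarter 5: opening $1,020.46; interest $15.31 → $1,035.77; payment $258.94; balance $776.83
Quarter 6: opening $776.83; interest $11.65 → $788.48; payment $197.12; balance $591.36
Quarter 7: opening $591.36; interest $8.87 → $600.23; payment $188.00; balance $412.23
Quarter 8: opening $412.23; interest $6.18 → $418.41; payment $188.00; balance $230.41
Quarter 9: opening $230.41; interest $3.46 → $233.87; payment $188.00; balance $45.87
Quarter 10: opening $45.87; interest $0.69 → $46.56; payment $46.56; balance $0.00
Total interest: $45.58 + $34.70 + $26.41 + $20.11 + $15.31 + $11.65 + $8.87 + $6.18 + $3.46 + $0.69 = $172.96

$172.96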